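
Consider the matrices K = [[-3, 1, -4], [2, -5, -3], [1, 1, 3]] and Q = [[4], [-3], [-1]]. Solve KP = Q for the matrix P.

K is on the left of P, so left-multiply by K⁻¹: P = K⁻¹Q.
det K = -1, so K⁻¹ = [[12, 7, 23], [9, 5, 17], [-7, -4, -13]].
P = K⁻¹Q = [[12, 7, 23], [9, 5, 17], [-7, -4, -13]] · [[4], [-3], [-1]] = [[4], [4], [-3]].

P = [[4], [4], [-3]]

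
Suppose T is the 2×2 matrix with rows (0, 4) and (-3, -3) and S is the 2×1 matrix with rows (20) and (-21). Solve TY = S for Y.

Y = [[2], [5]]

T is on the left of Y, so left-multiply by T⁻¹: Y = T⁻¹S.
T has determinant 12; T⁻¹ = [[-1/4, -1/3], [1/4, 0]].
Y = T⁻¹S = [[-1/4, -1/3], [1/4, 0]] · [[20], [-21]] = [[2], [5]].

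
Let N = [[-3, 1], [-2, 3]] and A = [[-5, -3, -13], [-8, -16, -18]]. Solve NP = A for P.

Since N multiplies P on the left, P = N⁻¹A.
N has determinant -7; N⁻¹ = [[-3/7, 1/7], [-2/7, 3/7]].
P = N⁻¹A = [[-3/7, 1/7], [-2/7, 3/7]] · [[-5, -3, -13], [-8, -16, -18]] = [[1, -1, 3], [-2, -6, -4]].

P = [[1, -1, 3], [-2, -6, -4]]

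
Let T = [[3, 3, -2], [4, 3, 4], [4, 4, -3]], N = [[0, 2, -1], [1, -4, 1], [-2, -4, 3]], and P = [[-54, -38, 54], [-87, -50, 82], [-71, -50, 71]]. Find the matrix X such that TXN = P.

Left-multiply by T⁻¹ and right-multiply by N⁻¹: X = T⁻¹PN⁻¹.
det T = 1, so T⁻¹ = [[-25, 1, 18], [28, -1, -20], [4, 0, -3]].
det N = 2, so N⁻¹ = [[-4, -1, -1], [-5/2, -1, -1/2], [-6, -2, -1]].
T⁻¹P = [[-15, 0, 10], [-5, -14, 10], [-3, -2, 3]].
X = (T⁻¹P)N⁻¹ = [[0, -5, 5], [-5, -1, 2], [-1, -1, 1]].

X = [[0, -5, 5], [-5, -1, 2], [-1, -1, 1]]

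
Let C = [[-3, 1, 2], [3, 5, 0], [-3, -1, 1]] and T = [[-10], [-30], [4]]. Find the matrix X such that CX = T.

C is on the left of X, so left-multiply by C⁻¹: X = C⁻¹T.
C has determinant 6; C⁻¹ = [[5/6, -1/2, -5/3], [-1/2, 1/2, 1], [2, -1, -3]].
X = C⁻¹T = [[5/6, -1/2, -5/3], [-1/2, 1/2, 1], [2, -1, -3]] · [[-10], [-30], [4]] = [[0], [-6], [-2]].

X = [[0], [-6], [-2]]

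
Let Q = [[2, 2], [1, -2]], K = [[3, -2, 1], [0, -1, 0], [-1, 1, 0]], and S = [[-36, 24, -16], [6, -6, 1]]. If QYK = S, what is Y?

Y = [[-5, -1, -5], [-3, -1, -1]]

Left-multiply by Q⁻¹ and right-multiply by K⁻¹: Y = Q⁻¹SK⁻¹.
det Q = -6, so Q⁻¹ = [[1/3, 1/3], [1/6, -1/3]].
det K = -1, so K⁻¹ = [[0, -1, -1], [0, -1, 0], [1, 1, 3]].
Q⁻¹S = [[-10, 6, -5], [-8, 6, -3]].
Y = (Q⁻¹S)K⁻¹ = [[-5, -1, -5], [-3, -1, -1]].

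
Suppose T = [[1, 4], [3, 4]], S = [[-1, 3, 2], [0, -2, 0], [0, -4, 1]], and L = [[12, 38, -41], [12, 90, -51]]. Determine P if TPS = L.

P = [[0, -3, -5], [-3, 0, -3]]

P = T⁻¹LS⁻¹ (apply T⁻¹ on the left and S⁻¹ on the right).
T has determinant -8; T⁻¹ = [[-1/2, 1/2], [3/8, -1/8]].
det S = 2, so S⁻¹ = [[-1, -11/2, 2], [0, -1/2, 0], [0, -2, 1]].
T⁻¹L = [[0, 26, -5], [3, 3, -9]].
P = (T⁻¹L)S⁻¹ = [[0, -3, -5], [-3, 0, -3]].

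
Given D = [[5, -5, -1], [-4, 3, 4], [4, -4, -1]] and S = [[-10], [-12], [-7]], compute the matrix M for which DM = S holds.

Left-multiplying both sides by D⁻¹ gives M = D⁻¹S.
det D = 1, so D⁻¹ = [[13, -1, -17], [12, -1, -16], [4, 0, -5]].
M = D⁻¹S = [[13, -1, -17], [12, -1, -16], [4, 0, -5]] · [[-10], [-12], [-7]] = [[1], [4], [-5]].

M = [[1], [4], [-5]]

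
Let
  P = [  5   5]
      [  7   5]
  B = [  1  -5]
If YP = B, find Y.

Y = [[-4, 3]]

P is on the right of Y, so right-multiply by P⁻¹: Y = BP⁻¹.
det P = -10; the adjugate gives P⁻¹ = [[-1/2, 1/2], [7/10, -1/2]].
Y = BP⁻¹ = [[1, -5]] · [[-1/2, 1/2], [7/10, -1/2]] = [[-4, 3]].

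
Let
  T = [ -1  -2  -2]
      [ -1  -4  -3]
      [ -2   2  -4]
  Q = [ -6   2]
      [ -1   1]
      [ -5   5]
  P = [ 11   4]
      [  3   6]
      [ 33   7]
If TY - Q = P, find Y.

Y = [[-5, -4], [3, 0], [-3, -1]]

TY = P + Q = [[5, 6], [2, 7], [28, 12]].
T is on the left of Y, so left-multiply by T⁻¹: Y = T⁻¹(P + Q).
T has determinant -6; T⁻¹ = [[-11/3, 2, 1/3], [-1/3, 0, 1/6], [5/3, -1, -1/3]].
Y = T⁻¹(P + Q) = [[-5, -4], [3, 0], [-3, -1]].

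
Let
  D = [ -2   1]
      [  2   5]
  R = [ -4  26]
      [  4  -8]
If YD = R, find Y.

Y = [[6, 4], [-3, -1]]

Since D sits to the right of Y, Y = RD⁻¹.
D has determinant -12; D⁻¹ = [[-5/12, 1/12], [1/6, 1/6]].
Y = RD⁻¹ = [[-4, 26], [4, -8]] · [[-5/12, 1/12], [1/6, 1/6]] = [[6, 4], [-3, -1]].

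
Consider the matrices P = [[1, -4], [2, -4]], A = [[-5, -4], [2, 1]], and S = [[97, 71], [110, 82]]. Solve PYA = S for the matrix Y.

Y = P⁻¹SA⁻¹ (apply P⁻¹ on the left and A⁻¹ on the right).
det P = 4; the adjugate gives P⁻¹ = [[-1, 1], [-1/2, 1/4]].
det A = 3; the adjugate gives A⁻¹ = [[1/3, 4/3], [-2/3, -5/3]].
P⁻¹S = [[13, 11], [-21, -15]].
Y = (P⁻¹S)A⁻¹ = [[-3, -1], [3, -3]].

Y = [[-3, -1], [3, -3]]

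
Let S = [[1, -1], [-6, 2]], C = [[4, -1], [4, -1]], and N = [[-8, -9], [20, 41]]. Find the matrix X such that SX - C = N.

X = [[-4, -5], [0, 5]]

SX = N + C = [[-4, -10], [24, 40]].
Since S multiplies X on the left, X = S⁻¹(N + C).
det S = -4, so S⁻¹ = [[-1/2, -1/4], [-3/2, -1/4]].
X = S⁻¹(N + C) = [[-4, -5], [0, 5]].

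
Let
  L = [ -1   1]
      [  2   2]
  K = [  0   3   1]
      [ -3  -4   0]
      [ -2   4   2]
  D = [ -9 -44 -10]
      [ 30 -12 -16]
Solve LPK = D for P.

Isolating P: multiply by L⁻¹ from the left and K⁻¹ from the right, so P = L⁻¹DK⁻¹.
L has determinant -4; L⁻¹ = [[-1/2, 1/4], [1/2, 1/4]].
det K = -2, so K⁻¹ = [[4, 1, -2], [-3, -1, 3/2], [10, 3, -9/2]].
L⁻¹D = [[12, 19, 1], [3, -25, -9]].
P = (L⁻¹D)K⁻¹ = [[1, -4, 0], [-3, 1, -3]].

P = [[1, -4, 0], [-3, 1, -3]]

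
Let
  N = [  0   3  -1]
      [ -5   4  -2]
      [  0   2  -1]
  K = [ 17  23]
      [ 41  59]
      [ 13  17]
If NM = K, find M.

M = [[-3, -5], [4, 6], [-5, -5]]

Since N multiplies M on the left, M = N⁻¹K.
det N = -5; the adjugate gives N⁻¹ = [[0, -1/5, 2/5], [1, 0, -1], [2, 0, -3]].
M = N⁻¹K = [[0, -1/5, 2/5], [1, 0, -1], [2, 0, -3]] · [[17, 23], [41, 59], [13, 17]] = [[-3, -5], [4, 6], [-5, -5]].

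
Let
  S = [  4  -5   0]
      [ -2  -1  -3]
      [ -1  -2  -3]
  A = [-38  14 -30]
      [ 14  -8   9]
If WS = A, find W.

W = [[-6, 4, 6], [3, 1, -4]]

Since S sits to the right of W, W = AS⁻¹.
S has determinant 3; S⁻¹ = [[-1, -5, 5], [-1, -4, 4], [1, 13/3, -14/3]].
W = AS⁻¹ = [[-38, 14, -30], [14, -8, 9]] · [[-1, -5, 5], [-1, -4, 4], [1, 13/3, -14/3]] = [[-6, 4, 6], [3, 1, -4]].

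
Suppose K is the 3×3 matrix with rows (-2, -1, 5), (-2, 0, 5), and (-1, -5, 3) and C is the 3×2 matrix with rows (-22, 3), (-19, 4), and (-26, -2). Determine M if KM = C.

Left-multiplying both sides by K⁻¹ gives M = K⁻¹C.
K has determinant -1; K⁻¹ = [[-25, 22, 5], [-1, 1, 0], [-10, 9, 2]].
M = K⁻¹C = [[-25, 22, 5], [-1, 1, 0], [-10, 9, 2]] · [[-22, 3], [-19, 4], [-26, -2]] = [[2, 3], [3, 1], [-3, 2]].

M = [[2, 3], [3, 1], [-3, 2]]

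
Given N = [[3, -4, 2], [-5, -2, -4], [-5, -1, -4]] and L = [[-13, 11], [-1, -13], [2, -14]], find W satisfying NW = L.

W = [[3, -1], [3, -1], [-5, 5]]

Left-multiplying both sides by N⁻¹ gives W = N⁻¹L.
N has determinant 2; N⁻¹ = [[2, -9, 10], [0, -1, 1], [-5/2, 23/2, -13]].
W = N⁻¹L = [[2, -9, 10], [0, -1, 1], [-5/2, 23/2, -13]] · [[-13, 11], [-1, -13], [2, -14]] = [[3, -1], [3, -1], [-5, 5]].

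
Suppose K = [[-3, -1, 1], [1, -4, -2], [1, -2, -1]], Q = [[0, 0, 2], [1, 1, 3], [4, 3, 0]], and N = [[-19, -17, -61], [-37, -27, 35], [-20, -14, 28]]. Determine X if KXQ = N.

X = [[3, 5, -2], [0, -1, 4], [-5, 3, -4]]

Isolating X: multiply by K⁻¹ from the left and Q⁻¹ from the right, so X = K⁻¹NQ⁻¹.
det K = 3, so K⁻¹ = [[0, -1, 2], [-1/3, 2/3, -5/3], [2/3, -7/3, 13/3]].
det Q = -2; the adjugate gives Q⁻¹ = [[9/2, -3, 1], [-6, 4, -1], [1/2, 0, 0]].
K⁻¹N = [[-3, -1, 21], [15, 11, -3], [-13, -9, -1]].
X = (K⁻¹N)Q⁻¹ = [[3, 5, -2], [0, -1, 4], [-5, 3, -4]].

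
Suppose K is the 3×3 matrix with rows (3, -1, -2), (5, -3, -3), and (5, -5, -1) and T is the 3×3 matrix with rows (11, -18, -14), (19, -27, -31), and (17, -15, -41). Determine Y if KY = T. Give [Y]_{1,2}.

Since K multiplies Y on the left, Y = K⁻¹T.
det K = -6; the adjugate gives K⁻¹ = [[2, -3/2, 1/2], [5/3, -7/6, 1/6], [5/3, -5/3, 2/3]].
Y = K⁻¹T = [[2, -3/2, 1/2], [5/3, -7/6, 1/6], [5/3, -5/3, 2/3]] · [[11, -18, -14], [19, -27, -31], [17, -15, -41]] = [[2, -3, -2], [-1, -1, 6], [-2, 5, 1]].

-3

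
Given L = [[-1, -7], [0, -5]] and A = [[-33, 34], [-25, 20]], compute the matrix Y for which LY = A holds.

Y = [[-2, -6], [5, -4]]

L is on the left of Y, so left-multiply by L⁻¹: Y = L⁻¹A.
det L = 5; the adjugate gives L⁻¹ = [[-1, 7/5], [0, -1/5]].
Y = L⁻¹A = [[-1, 7/5], [0, -1/5]] · [[-33, 34], [-25, 20]] = [[-2, -6], [5, -4]].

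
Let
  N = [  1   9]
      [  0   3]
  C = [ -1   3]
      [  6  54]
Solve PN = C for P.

Since N sits to the right of P, P = CN⁻¹.
det N = 3, so N⁻¹ = [[1, -3], [0, 1/3]].
P = CN⁻¹ = [[-1, 3], [6, 54]] · [[1, -3], [0, 1/3]] = [[-1, 4], [6, 0]].

P = [[-1, 4], [6, 0]]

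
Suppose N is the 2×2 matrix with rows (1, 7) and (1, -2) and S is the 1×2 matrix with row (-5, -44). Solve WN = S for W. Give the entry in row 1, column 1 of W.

N is on the right of W, so right-multiply by N⁻¹: W = SN⁻¹.
N has determinant -9; N⁻¹ = [[2/9, 7/9], [1/9, -1/9]].
W = SN⁻¹ = [[-5, -44]] · [[2/9, 7/9], [1/9, -1/9]] = [[-6, 1]].

-6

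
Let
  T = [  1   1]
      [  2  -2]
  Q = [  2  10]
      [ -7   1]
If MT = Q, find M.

Since T sits to the right of M, M = QT⁻¹.
T has determinant -4; T⁻¹ = [[1/2, 1/4], [1/2, -1/4]].
M = QT⁻¹ = [[2, 10], [-7, 1]] · [[1/2, 1/4], [1/2, -1/4]] = [[6, -2], [-3, -2]].

M = [[6, -2], [-3, -2]]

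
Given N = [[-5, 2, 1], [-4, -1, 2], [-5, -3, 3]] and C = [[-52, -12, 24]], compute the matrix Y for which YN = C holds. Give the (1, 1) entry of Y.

Since N sits to the right of Y, Y = CN⁻¹.
det N = -4, so N⁻¹ = [[-3/4, 9/4, -5/4], [-1/2, 5/2, -3/2], [-7/4, 25/4, -13/4]].
Y = CN⁻¹ = [[-52, -12, 24]] · [[-3/4, 9/4, -5/4], [-1/2, 5/2, -3/2], [-7/4, 25/4, -13/4]] = [[3, 3, 5]].

3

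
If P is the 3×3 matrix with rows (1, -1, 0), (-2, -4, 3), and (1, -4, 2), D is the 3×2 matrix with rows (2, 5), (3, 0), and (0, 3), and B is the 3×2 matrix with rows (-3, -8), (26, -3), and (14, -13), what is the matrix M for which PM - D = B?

M = [[-4, -4], [-3, -1], [3, -5]]

PM = B + D = [[-1, -3], [29, -3], [14, -10]].
P is on the left of M, so left-multiply by P⁻¹: M = P⁻¹(B + D).
P has determinant -3; P⁻¹ = [[-4/3, -2/3, 1], [-7/3, -2/3, 1], [-4, -1, 2]].
M = P⁻¹(B + D) = [[-4, -4], [-3, -1], [3, -5]].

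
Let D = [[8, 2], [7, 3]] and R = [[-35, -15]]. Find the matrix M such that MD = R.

Since D sits to the right of M, M = RD⁻¹.
D has determinant 10; D⁻¹ = [[3/10, -1/5], [-7/10, 4/5]].
M = RD⁻¹ = [[-35, -15]] · [[3/10, -1/5], [-7/10, 4/5]] = [[0, -5]].

M = [[0, -5]]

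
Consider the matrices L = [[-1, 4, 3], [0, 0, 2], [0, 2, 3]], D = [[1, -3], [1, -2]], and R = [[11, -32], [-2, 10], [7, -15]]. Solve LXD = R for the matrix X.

X = [[1, 5], [5, 0], [-3, 2]]

Left-multiply by L⁻¹ and right-multiply by D⁻¹: X = L⁻¹RD⁻¹.
det L = 4; the adjugate gives L⁻¹ = [[-1, -3/2, 2], [0, -3/4, 1/2], [0, 1/2, 0]].
D has determinant 1; D⁻¹ = [[-2, 3], [-1, 1]].
L⁻¹R = [[6, -13], [5, -15], [-1, 5]].
X = (L⁻¹R)D⁻¹ = [[1, 5], [5, 0], [-3, 2]].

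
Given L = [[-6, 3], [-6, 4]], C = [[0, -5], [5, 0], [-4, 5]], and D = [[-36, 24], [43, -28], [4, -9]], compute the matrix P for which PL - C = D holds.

P = [[5, 1], [-4, -4], [4, -4]]

PL = D + C = [[-36, 19], [48, -28], [0, -4]].
Right-multiplying both sides by L⁻¹ gives P = (D + C)L⁻¹.
det L = -6, so L⁻¹ = [[-2/3, 1/2], [-1, 1]].
P = (D + C)L⁻¹ = [[5, 1], [-4, -4], [4, -4]].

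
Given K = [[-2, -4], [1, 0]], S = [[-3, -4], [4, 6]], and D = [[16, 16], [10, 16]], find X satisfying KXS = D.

X = K⁻¹DS⁻¹ (apply K⁻¹ on the left and S⁻¹ on the right).
det K = 4; the adjugate gives K⁻¹ = [[0, 1], [-1/4, -1/2]].
det S = -2; the adjugate gives S⁻¹ = [[-3, -2], [2, 3/2]].
K⁻¹D = [[10, 16], [-9, -12]].
X = (K⁻¹D)S⁻¹ = [[2, 4], [3, 0]].

X = [[2, 4], [3, 0]]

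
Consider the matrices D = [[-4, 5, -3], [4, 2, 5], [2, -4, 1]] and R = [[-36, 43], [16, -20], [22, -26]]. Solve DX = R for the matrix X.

X = [[1, 0], [-4, 5], [4, -6]]

Left-multiplying both sides by D⁻¹ gives X = D⁻¹R.
det D = 2, so D⁻¹ = [[11, 7/2, 31/2], [3, 1, 4], [-10, -3, -14]].
X = D⁻¹R = [[11, 7/2, 31/2], [3, 1, 4], [-10, -3, -14]] · [[-36, 43], [16, -20], [22, -26]] = [[1, 0], [-4, 5], [4, -6]].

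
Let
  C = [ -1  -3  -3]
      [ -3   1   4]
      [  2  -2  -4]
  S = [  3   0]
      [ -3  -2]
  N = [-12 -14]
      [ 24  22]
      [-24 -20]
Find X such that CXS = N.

X = [[-3, -1], [4, 2], [-4, -4]]

Left-multiply by C⁻¹ and right-multiply by S⁻¹: X = C⁻¹NS⁻¹.
det C = -4, so C⁻¹ = [[-1, 3/2, 9/4], [1, -5/2, -13/4], [-1, 2, 5/2]].
det S = -6; the adjugate gives S⁻¹ = [[1/3, 0], [-1/2, -1/2]].
C⁻¹N = [[-6, 2], [6, -4], [0, 8]].
X = (C⁻¹N)S⁻¹ = [[-3, -1], [4, 2], [-4, -4]].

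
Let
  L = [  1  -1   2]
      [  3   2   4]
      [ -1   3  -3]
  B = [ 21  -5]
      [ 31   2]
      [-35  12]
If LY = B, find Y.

Since L multiplies Y on the left, Y = L⁻¹B.
L has determinant -1; L⁻¹ = [[18, -3, 8], [-5, 1, -2], [-11, 2, -5]].
Y = L⁻¹B = [[18, -3, 8], [-5, 1, -2], [-11, 2, -5]] · [[21, -5], [31, 2], [-35, 12]] = [[5, 0], [-4, 3], [6, -1]].

Y = [[5, 0], [-4, 3], [6, -1]]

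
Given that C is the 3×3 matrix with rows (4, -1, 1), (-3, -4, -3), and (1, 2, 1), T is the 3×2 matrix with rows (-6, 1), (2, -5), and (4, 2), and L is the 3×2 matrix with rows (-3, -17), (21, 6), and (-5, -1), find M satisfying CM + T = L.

M = [[0, -4], [-4, 1], [-1, -1]]

CM = L − T = [[3, -18], [19, 11], [-9, -3]].
C is on the left of M, so left-multiply by C⁻¹: M = C⁻¹(L − T).
C has determinant 6; C⁻¹ = [[1/3, 1/2, 7/6], [0, 1/2, 3/2], [-1/3, -3/2, -19/6]].
M = C⁻¹(L − T) = [[0, -4], [-4, 1], [-1, -1]].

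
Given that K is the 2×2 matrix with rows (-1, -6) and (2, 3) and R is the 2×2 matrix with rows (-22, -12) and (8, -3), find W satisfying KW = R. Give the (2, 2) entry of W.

3

Since K multiplies W on the left, W = K⁻¹R.
det K = 9; the adjugate gives K⁻¹ = [[1/3, 2/3], [-2/9, -1/9]].
W = K⁻¹R = [[1/3, 2/3], [-2/9, -1/9]] · [[-22, -12], [8, -3]] = [[-2, -6], [4, 3]].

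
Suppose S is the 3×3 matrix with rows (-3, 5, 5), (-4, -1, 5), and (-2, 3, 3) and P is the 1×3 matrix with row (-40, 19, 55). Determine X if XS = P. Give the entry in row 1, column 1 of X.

2

Right-multiplying both sides by S⁻¹ gives X = PS⁻¹.
det S = -6, so S⁻¹ = [[3, 0, -5], [-1/3, -1/6, 5/6], [7/3, 1/6, -23/6]].
X = PS⁻¹ = [[-40, 19, 55]] · [[3, 0, -5], [-1/3, -1/6, 5/6], [7/3, 1/6, -23/6]] = [[2, 6, 5]].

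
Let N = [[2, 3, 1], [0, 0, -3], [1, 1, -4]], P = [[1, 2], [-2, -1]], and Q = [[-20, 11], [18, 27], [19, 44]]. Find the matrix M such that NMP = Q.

Left-multiply by N⁻¹ and right-multiply by P⁻¹: M = N⁻¹QP⁻¹.
det N = -3; the adjugate gives N⁻¹ = [[-1, -13/3, 3], [1, 3, -2], [0, -1/3, 0]].
P has determinant 3; P⁻¹ = [[-1/3, -2/3], [2/3, 1/3]].
N⁻¹Q = [[-1, 4], [-4, 4], [-6, -9]].
M = (N⁻¹Q)P⁻¹ = [[3, 2], [4, 4], [-4, 1]].

M = [[3, 2], [4, 4], [-4, 1]]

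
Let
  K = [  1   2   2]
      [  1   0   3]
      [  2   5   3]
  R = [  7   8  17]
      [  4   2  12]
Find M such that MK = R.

M = [[4, 3, 0], [6, 2, -2]]

K is on the right of M, so right-multiply by K⁻¹: M = RK⁻¹.
det K = 1; the adjugate gives K⁻¹ = [[-15, 4, 6], [3, -1, -1], [5, -1, -2]].
M = RK⁻¹ = [[7, 8, 17], [4, 2, 12]] · [[-15, 4, 6], [3, -1, -1], [5, -1, -2]] = [[4, 3, 0], [6, 2, -2]].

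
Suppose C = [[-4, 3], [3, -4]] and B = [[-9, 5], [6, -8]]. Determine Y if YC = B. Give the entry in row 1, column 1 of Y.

3

Since C sits to the right of Y, Y = BC⁻¹.
det C = 7, so C⁻¹ = [[-4/7, -3/7], [-3/7, -4/7]].
Y = BC⁻¹ = [[-9, 5], [6, -8]] · [[-4/7, -3/7], [-3/7, -4/7]] = [[3, 1], [0, 2]].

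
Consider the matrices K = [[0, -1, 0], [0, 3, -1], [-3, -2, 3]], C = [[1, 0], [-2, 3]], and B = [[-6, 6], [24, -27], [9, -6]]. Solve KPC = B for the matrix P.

P = [[-3, 5], [2, -2], [0, 3]]

Isolating P: multiply by K⁻¹ from the left and C⁻¹ from the right, so P = K⁻¹BC⁻¹.
det K = -3; the adjugate gives K⁻¹ = [[-7/3, -1, -1/3], [-1, 0, 0], [-3, -1, 0]].
C has determinant 3; C⁻¹ = [[1, 0], [2/3, 1/3]].
K⁻¹B = [[-13, 15], [6, -6], [-6, 9]].
P = (K⁻¹B)C⁻¹ = [[-3, 5], [2, -2], [0, 3]].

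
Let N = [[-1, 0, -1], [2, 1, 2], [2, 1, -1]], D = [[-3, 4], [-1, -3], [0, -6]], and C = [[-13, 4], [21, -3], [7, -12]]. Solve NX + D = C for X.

X = [[5, -2], [2, 0], [5, 2]]

NX = C − D = [[-10, 0], [22, 0], [7, -6]].
N is on the left of X, so left-multiply by N⁻¹: X = N⁻¹(C − D).
det N = 3; the adjugate gives N⁻¹ = [[-1, -1/3, 1/3], [2, 1, 0], [0, 1/3, -1/3]].
X = N⁻¹(C − D) = [[5, -2], [2, 0], [5, 2]].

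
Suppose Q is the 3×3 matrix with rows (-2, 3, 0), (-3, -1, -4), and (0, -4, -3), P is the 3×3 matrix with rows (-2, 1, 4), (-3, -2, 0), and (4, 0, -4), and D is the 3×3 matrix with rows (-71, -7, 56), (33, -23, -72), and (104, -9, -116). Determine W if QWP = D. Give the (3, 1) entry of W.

3

Isolating W: multiply by Q⁻¹ from the left and P⁻¹ from the right, so W = Q⁻¹DP⁻¹.
det Q = -1, so Q⁻¹ = [[13, -9, 12], [9, -6, 8], [-12, 8, -11]].
P has determinant 4; P⁻¹ = [[2, 1, 2], [-3, -2, -3], [2, 1, 7/4]].
Q⁻¹D = [[28, 8, -16], [-5, 3, 8], [-28, -1, 28]].
W = (Q⁻¹D)P⁻¹ = [[0, -4, 4], [-3, -3, -5], [3, 2, -4]].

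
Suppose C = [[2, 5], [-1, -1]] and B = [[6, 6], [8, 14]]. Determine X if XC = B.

X = [[0, -6], [2, -4]]

C is on the right of X, so right-multiply by C⁻¹: X = BC⁻¹.
C has determinant 3; C⁻¹ = [[-1/3, -5/3], [1/3, 2/3]].
X = BC⁻¹ = [[6, 6], [8, 14]] · [[-1/3, -5/3], [1/3, 2/3]] = [[0, -6], [2, -4]].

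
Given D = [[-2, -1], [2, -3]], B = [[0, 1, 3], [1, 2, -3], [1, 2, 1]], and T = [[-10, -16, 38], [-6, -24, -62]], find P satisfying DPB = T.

P = [[-3, 4, -1], [2, 1, 3]]

P = D⁻¹TB⁻¹ (apply D⁻¹ on the left and B⁻¹ on the right).
det D = 8, so D⁻¹ = [[-3/8, 1/8], [-1/4, -1/4]].
B has determinant -4; B⁻¹ = [[-2, -5/4, 9/4], [1, 3/4, -3/4], [0, -1/4, 1/4]].
D⁻¹T = [[3, 3, -22], [4, 10, 6]].
P = (D⁻¹T)B⁻¹ = [[-3, 4, -1], [2, 1, 3]].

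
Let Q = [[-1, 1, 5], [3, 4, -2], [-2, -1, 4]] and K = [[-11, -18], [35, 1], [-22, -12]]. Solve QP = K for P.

P = [[5, 1], [4, -2], [-2, -3]]

Q is on the left of P, so left-multiply by Q⁻¹: P = Q⁻¹K.
det Q = 3, so Q⁻¹ = [[14/3, -3, -22/3], [-8/3, 2, 13/3], [5/3, -1, -7/3]].
P = Q⁻¹K = [[14/3, -3, -22/3], [-8/3, 2, 13/3], [5/3, -1, -7/3]] · [[-11, -18], [35, 1], [-22, -12]] = [[5, 1], [4, -2], [-2, -3]].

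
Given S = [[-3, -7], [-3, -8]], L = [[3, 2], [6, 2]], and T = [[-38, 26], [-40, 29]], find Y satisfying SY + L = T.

Y = [[2, -1], [5, -3]]

SY = T − L = [[-41, 24], [-46, 27]].
Since S multiplies Y on the left, Y = S⁻¹(T − L).
S has determinant 3; S⁻¹ = [[-8/3, 7/3], [1, -1]].
Y = S⁻¹(T − L) = [[2, -1], [5, -3]].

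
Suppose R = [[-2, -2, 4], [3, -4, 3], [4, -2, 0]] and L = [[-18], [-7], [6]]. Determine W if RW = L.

W = [[2], [1], [-3]]

Since R multiplies W on the left, W = R⁻¹L.
det R = 4, so R⁻¹ = [[3/2, -2, 5/2], [3, -4, 9/2], [5/2, -3, 7/2]].
W = R⁻¹L = [[3/2, -2, 5/2], [3, -4, 9/2], [5/2, -3, 7/2]] · [[-18], [-7], [6]] = [[2], [1], [-3]].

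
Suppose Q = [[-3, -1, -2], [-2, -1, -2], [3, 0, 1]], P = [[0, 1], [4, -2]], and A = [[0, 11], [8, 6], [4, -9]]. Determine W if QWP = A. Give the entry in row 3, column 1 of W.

-4

W = Q⁻¹AP⁻¹ (apply Q⁻¹ on the left and P⁻¹ on the right).
Q has determinant 1; Q⁻¹ = [[-1, 1, 0], [-4, 3, -2], [3, -3, 1]].
det P = -4, so P⁻¹ = [[1/2, 1/4], [1, 0]].
Q⁻¹A = [[8, -5], [16, -8], [-20, 6]].
W = (Q⁻¹A)P⁻¹ = [[-1, 2], [0, 4], [-4, -5]].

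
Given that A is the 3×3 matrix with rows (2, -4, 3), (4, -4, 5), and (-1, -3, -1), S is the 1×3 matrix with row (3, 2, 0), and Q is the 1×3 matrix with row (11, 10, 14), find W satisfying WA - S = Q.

W = [[-5, 5, -4]]

WA = Q + S = [[14, 12, 14]].
Since A sits to the right of W, W = (Q + S)A⁻¹.
det A = -6, so A⁻¹ = [[-19/6, 13/6, 4/3], [1/6, -1/6, -1/3], [8/3, -5/3, -4/3]].
W = (Q + S)A⁻¹ = [[-5, 5, -4]].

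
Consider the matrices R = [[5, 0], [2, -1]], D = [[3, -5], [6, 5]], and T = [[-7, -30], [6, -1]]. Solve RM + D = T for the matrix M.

RM = T − D = [[-10, -25], [0, -6]].
Left-multiplying both sides by R⁻¹ gives M = R⁻¹(T − D).
det R = -5, so R⁻¹ = [[1/5, 0], [2/5, -1]].
M = R⁻¹(T − D) = [[-2, -5], [-4, -4]].

M = [[-2, -5], [-4, -4]]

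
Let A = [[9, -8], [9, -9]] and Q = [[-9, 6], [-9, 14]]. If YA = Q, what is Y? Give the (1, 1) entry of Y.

-3

Right-multiplying both sides by A⁻¹ gives Y = QA⁻¹.
det A = -9, so A⁻¹ = [[1, -8/9], [1, -1]].
Y = QA⁻¹ = [[-9, 6], [-9, 14]] · [[1, -8/9], [1, -1]] = [[-3, 2], [5, -6]].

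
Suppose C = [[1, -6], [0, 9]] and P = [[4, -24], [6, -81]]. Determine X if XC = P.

Right-multiplying both sides by C⁻¹ gives X = PC⁻¹.
C has determinant 9; C⁻¹ = [[1, 2/3], [0, 1/9]].
X = PC⁻¹ = [[4, -24], [6, -81]] · [[1, 2/3], [0, 1/9]] = [[4, 0], [6, -5]].

X = [[4, 0], [6, -5]]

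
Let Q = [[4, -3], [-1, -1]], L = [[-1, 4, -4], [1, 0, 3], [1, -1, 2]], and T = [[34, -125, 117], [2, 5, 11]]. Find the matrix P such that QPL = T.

Left-multiply by Q⁻¹ and right-multiply by L⁻¹: P = Q⁻¹TL⁻¹.
det Q = -7; the adjugate gives Q⁻¹ = [[1/7, -3/7], [-1/7, -4/7]].
det L = 5, so L⁻¹ = [[3/5, -4/5, 12/5], [1/5, 2/5, -1/5], [-1/5, 3/5, -4/5]].
Q⁻¹T = [[4, -20, 12], [-6, 15, -23]].
P = (Q⁻¹T)L⁻¹ = [[-4, -4, 4], [4, -3, 1]].

P = [[-4, -4, 4], [4, -3, 1]]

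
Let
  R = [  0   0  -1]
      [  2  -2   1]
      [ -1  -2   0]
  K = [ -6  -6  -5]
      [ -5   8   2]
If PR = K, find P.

Since R sits to the right of P, P = KR⁻¹.
det R = 6, so R⁻¹ = [[1/3, 1/3, -1/3], [-1/6, -1/6, -1/3], [-1, 0, 0]].
P = KR⁻¹ = [[-6, -6, -5], [-5, 8, 2]] · [[1/3, 1/3, -1/3], [-1/6, -1/6, -1/3], [-1, 0, 0]] = [[4, -1, 4], [-5, -3, -1]].

P = [[4, -1, 4], [-5, -3, -1]]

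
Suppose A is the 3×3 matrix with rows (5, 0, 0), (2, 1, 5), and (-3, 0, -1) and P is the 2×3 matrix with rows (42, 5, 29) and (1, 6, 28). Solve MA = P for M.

M = [[4, 5, -4], [-1, 6, 2]]

Since A sits to the right of M, M = PA⁻¹.
det A = -5, so A⁻¹ = [[1/5, 0, 0], [13/5, 1, 5], [-3/5, 0, -1]].
M = PA⁻¹ = [[42, 5, 29], [1, 6, 28]] · [[1/5, 0, 0], [13/5, 1, 5], [-3/5, 0, -1]] = [[4, 5, -4], [-1, 6, 2]].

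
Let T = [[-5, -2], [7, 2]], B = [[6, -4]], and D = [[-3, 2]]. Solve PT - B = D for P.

P = [[5, 4]]

PT = D + B = [[3, -2]].
Since T sits to the right of P, P = (D + B)T⁻¹.
T has determinant 4; T⁻¹ = [[1/2, 1/2], [-7/4, -5/4]].
P = (D + B)T⁻¹ = [[5, 4]].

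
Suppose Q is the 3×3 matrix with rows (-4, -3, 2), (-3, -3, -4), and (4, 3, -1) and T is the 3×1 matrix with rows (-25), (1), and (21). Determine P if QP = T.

Q is on the left of P, so left-multiply by Q⁻¹: P = Q⁻¹T.
det Q = 3, so Q⁻¹ = [[5, 1, 6], [-19/3, -4/3, -22/3], [1, 0, 1]].
P = Q⁻¹T = [[5, 1, 6], [-19/3, -4/3, -22/3], [1, 0, 1]] · [[-25], [1], [21]] = [[2], [3], [-4]].

P = [[2], [3], [-4]]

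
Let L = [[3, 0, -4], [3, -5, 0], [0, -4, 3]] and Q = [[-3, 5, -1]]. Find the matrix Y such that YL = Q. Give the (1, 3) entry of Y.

Right-multiplying both sides by L⁻¹ gives Y = QL⁻¹.
det L = 3; the adjugate gives L⁻¹ = [[-5, 16/3, -20/3], [-3, 3, -4], [-4, 4, -5]].
Y = QL⁻¹ = [[-3, 5, -1]] · [[-5, 16/3, -20/3], [-3, 3, -4], [-4, 4, -5]] = [[4, -5, 5]].

5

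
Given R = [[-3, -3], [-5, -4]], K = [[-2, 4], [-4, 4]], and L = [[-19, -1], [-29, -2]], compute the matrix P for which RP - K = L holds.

RP = L + K = [[-21, 3], [-33, 2]].
Left-multiplying both sides by R⁻¹ gives P = R⁻¹(L + K).
R has determinant -3; R⁻¹ = [[4/3, -1], [-5/3, 1]].
P = R⁻¹(L + K) = [[5, 2], [2, -3]].

P = [[5, 2], [2, -3]]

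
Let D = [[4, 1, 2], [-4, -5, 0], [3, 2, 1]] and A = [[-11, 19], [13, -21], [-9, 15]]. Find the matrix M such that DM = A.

Left-multiplying both sides by D⁻¹ gives M = D⁻¹A.
det D = -2; the adjugate gives D⁻¹ = [[5/2, -3/2, -5], [-2, 1, 4], [-7/2, 5/2, 8]].
M = D⁻¹A = [[5/2, -3/2, -5], [-2, 1, 4], [-7/2, 5/2, 8]] · [[-11, 19], [13, -21], [-9, 15]] = [[-2, 4], [-1, 1], [-1, 1]].

M = [[-2, 4], [-1, 1], [-1, 1]]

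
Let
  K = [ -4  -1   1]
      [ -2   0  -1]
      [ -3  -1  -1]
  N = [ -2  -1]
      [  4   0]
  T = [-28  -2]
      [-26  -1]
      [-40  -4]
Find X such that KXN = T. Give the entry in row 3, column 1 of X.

-1

X = K⁻¹TN⁻¹ (apply K⁻¹ on the left and N⁻¹ on the right).
det K = 5; the adjugate gives K⁻¹ = [[-1/5, -2/5, 1/5], [1/5, 7/5, -6/5], [2/5, -1/5, -2/5]].
det N = 4, so N⁻¹ = [[0, 1/4], [-1, -1/2]].
K⁻¹T = [[8, 0], [6, 3], [10, 1]].
X = (K⁻¹T)N⁻¹ = [[0, 2], [-3, 0], [-1, 2]].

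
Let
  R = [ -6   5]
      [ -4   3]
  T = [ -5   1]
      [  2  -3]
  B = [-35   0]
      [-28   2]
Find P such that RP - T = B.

RP = B + T = [[-40, 1], [-26, -1]].
Since R multiplies P on the left, P = R⁻¹(B + T).
R has determinant 2; R⁻¹ = [[3/2, -5/2], [2, -3]].
P = R⁻¹(B + T) = [[5, 4], [-2, 5]].

P = [[5, 4], [-2, 5]]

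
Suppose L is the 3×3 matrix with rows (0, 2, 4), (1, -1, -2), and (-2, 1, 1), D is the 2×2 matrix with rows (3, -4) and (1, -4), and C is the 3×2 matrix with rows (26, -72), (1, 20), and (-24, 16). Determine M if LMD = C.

M = L⁻¹CD⁻¹ (apply L⁻¹ on the left and D⁻¹ on the right).
det L = 2, so L⁻¹ = [[1/2, 1, 0], [3/2, 4, 2], [-1/2, -2, -1]].
det D = -8, so D⁻¹ = [[1/2, -1/2], [1/8, -3/8]].
L⁻¹C = [[14, -16], [-5, 4], [9, -20]].
M = (L⁻¹C)D⁻¹ = [[5, -1], [-2, 1], [2, 3]].

M = [[5, -1], [-2, 1], [2, 3]]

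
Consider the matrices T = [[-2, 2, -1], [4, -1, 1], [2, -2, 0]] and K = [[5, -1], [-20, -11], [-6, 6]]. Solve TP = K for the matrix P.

T is on the left of P, so left-multiply by T⁻¹: P = T⁻¹K.
T has determinant 6; T⁻¹ = [[1/3, 1/3, 1/6], [1/3, 1/3, -1/3], [-1, 0, -1]].
P = T⁻¹K = [[1/3, 1/3, 1/6], [1/3, 1/3, -1/3], [-1, 0, -1]] · [[5, -1], [-20, -11], [-6, 6]] = [[-6, -3], [-3, -6], [1, -5]].

P = [[-6, -3], [-3, -6], [1, -5]]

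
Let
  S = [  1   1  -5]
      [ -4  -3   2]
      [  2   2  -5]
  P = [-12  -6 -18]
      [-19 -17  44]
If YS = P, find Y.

Y = [[0, 6, 6], [-5, 2, -3]]

Right-multiplying both sides by S⁻¹ gives Y = PS⁻¹.
det S = 5, so S⁻¹ = [[11/5, -1, -13/5], [-16/5, 1, 18/5], [-2/5, 0, 1/5]].
Y = PS⁻¹ = [[-12, -6, -18], [-19, -17, 44]] · [[11/5, -1, -13/5], [-16/5, 1, 18/5], [-2/5, 0, 1/5]] = [[0, 6, 6], [-5, 2, -3]].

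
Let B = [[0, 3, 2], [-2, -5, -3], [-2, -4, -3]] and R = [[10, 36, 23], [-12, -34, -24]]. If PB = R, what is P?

B is on the right of P, so right-multiply by B⁻¹: P = RB⁻¹.
det B = -4, so B⁻¹ = [[-3/4, -1/4, -1/4], [0, -1, 1], [1/2, 3/2, -3/2]].
P = RB⁻¹ = [[10, 36, 23], [-12, -34, -24]] · [[-3/4, -1/4, -1/4], [0, -1, 1], [1/2, 3/2, -3/2]] = [[4, -4, -1], [-3, 1, 5]].

P = [[4, -4, -1], [-3, 1, 5]]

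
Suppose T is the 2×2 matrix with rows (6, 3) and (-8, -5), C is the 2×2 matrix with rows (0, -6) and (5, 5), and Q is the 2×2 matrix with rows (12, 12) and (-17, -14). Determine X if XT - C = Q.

XT = Q + C = [[12, 6], [-12, -9]].
Right-multiplying both sides by T⁻¹ gives X = (Q + C)T⁻¹.
det T = -6, so T⁻¹ = [[5/6, 1/2], [-4/3, -1]].
X = (Q + C)T⁻¹ = [[2, 0], [2, 3]].

X = [[2, 0], [2, 3]]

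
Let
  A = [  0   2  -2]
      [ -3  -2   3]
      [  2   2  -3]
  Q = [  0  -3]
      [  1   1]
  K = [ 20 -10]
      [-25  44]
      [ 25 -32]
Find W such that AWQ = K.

W = [[4, 0], [4, 5], [-1, -5]]

Isolating W: multiply by A⁻¹ from the left and Q⁻¹ from the right, so W = A⁻¹KQ⁻¹.
det A = -2; the adjugate gives A⁻¹ = [[0, -1, -1], [3/2, -2, -3], [1, -2, -3]].
det Q = 3, so Q⁻¹ = [[1/3, 1], [-1/3, 0]].
A⁻¹K = [[0, -12], [5, -7], [-5, -2]].
W = (A⁻¹K)Q⁻¹ = [[4, 0], [4, 5], [-1, -5]].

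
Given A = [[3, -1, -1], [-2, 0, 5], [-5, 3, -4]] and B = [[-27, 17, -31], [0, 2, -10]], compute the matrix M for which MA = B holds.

A is on the right of M, so right-multiply by A⁻¹: M = BA⁻¹.
det A = -6, so A⁻¹ = [[5/2, 7/6, 5/6], [11/2, 17/6, 13/6], [1, 2/3, 1/3]].
M = BA⁻¹ = [[-27, 17, -31], [0, 2, -10]] · [[5/2, 7/6, 5/6], [11/2, 17/6, 13/6], [1, 2/3, 1/3]] = [[-5, -4, 4], [1, -1, 1]].

M = [[-5, -4, 4], [1, -1, 1]]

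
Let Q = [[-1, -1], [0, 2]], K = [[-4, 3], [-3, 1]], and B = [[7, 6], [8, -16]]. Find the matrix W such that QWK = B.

W = Q⁻¹BK⁻¹ (apply Q⁻¹ on the left and K⁻¹ on the right).
det Q = -2; the adjugate gives Q⁻¹ = [[-1, -1/2], [0, 1/2]].
det K = 5, so K⁻¹ = [[1/5, -3/5], [3/5, -4/5]].
Q⁻¹B = [[-11, 2], [4, -8]].
W = (Q⁻¹B)K⁻¹ = [[-1, 5], [-4, 4]].

W = [[-1, 5], [-4, 4]]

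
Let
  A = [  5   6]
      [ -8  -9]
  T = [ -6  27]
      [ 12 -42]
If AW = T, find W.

W = [[-6, 3], [4, 2]]

A is on the left of W, so left-multiply by A⁻¹: W = A⁻¹T.
det A = 3; the adjugate gives A⁻¹ = [[-3, -2], [8/3, 5/3]].
W = A⁻¹T = [[-3, -2], [8/3, 5/3]] · [[-6, 27], [12, -42]] = [[-6, 3], [4, 2]].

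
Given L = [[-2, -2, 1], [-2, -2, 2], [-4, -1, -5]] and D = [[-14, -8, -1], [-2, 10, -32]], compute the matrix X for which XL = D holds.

X = [[-3, 6, 2], [-2, -5, 4]]

L is on the right of X, so right-multiply by L⁻¹: X = DL⁻¹.
det L = 6; the adjugate gives L⁻¹ = [[2, -11/6, -1/3], [-3, 7/3, 1/3], [-1, 1, 0]].
X = DL⁻¹ = [[-14, -8, -1], [-2, 10, -32]] · [[2, -11/6, -1/3], [-3, 7/3, 1/3], [-1, 1, 0]] = [[-3, 6, 2], [-2, -5, 4]].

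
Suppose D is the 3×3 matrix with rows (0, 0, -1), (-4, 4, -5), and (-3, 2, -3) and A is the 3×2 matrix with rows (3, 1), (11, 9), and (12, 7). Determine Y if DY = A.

Y = [[-5, -2], [-6, -1], [-3, -1]]

D is on the left of Y, so left-multiply by D⁻¹: Y = D⁻¹A.
det D = -4, so D⁻¹ = [[1/2, 1/2, -1], [-3/4, 3/4, -1], [-1, 0, 0]].
Y = D⁻¹A = [[1/2, 1/2, -1], [-3/4, 3/4, -1], [-1, 0, 0]] · [[3, 1], [11, 9], [12, 7]] = [[-5, -2], [-6, -1], [-3, -1]].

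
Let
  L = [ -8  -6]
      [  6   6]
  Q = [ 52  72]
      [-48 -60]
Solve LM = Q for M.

Since L multiplies M on the left, M = L⁻¹Q.
det L = -12, so L⁻¹ = [[-1/2, -1/2], [1/2, 2/3]].
M = L⁻¹Q = [[-1/2, -1/2], [1/2, 2/3]] · [[52, 72], [-48, -60]] = [[-2, -6], [-6, -4]].

M = [[-2, -6], [-6, -4]]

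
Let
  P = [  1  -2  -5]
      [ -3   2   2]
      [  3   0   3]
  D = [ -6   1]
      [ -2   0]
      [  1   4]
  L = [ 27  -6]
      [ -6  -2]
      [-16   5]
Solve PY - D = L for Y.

PY = L + D = [[21, -5], [-8, -2], [-15, 9]].
Since P multiplies Y on the left, Y = P⁻¹(L + D).
P has determinant 6; P⁻¹ = [[1, 1, 1], [5/2, 3, 13/6], [-1, -1, -2/3]].
Y = P⁻¹(L + D) = [[-2, 2], [-4, 1], [-3, 1]].

Y = [[-2, 2], [-4, 1], [-3, 1]]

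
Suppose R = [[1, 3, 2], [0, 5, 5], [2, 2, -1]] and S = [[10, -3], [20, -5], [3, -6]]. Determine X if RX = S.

Since R multiplies X on the left, X = R⁻¹S.
det R = -5; the adjugate gives R⁻¹ = [[3, -7/5, -1], [-2, 1, 1], [2, -4/5, -1]].
X = R⁻¹S = [[3, -7/5, -1], [-2, 1, 1], [2, -4/5, -1]] · [[10, -3], [20, -5], [3, -6]] = [[-1, 4], [3, -5], [1, 4]].

X = [[-1, 4], [3, -5], [1, 4]]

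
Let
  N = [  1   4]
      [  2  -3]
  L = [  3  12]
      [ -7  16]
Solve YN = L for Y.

N is on the right of Y, so right-multiply by N⁻¹: Y = LN⁻¹.
det N = -11; the adjugate gives N⁻¹ = [[3/11, 4/11], [2/11, -1/11]].
Y = LN⁻¹ = [[3, 12], [-7, 16]] · [[3/11, 4/11], [2/11, -1/11]] = [[3, 0], [1, -4]].

Y = [[3, 0], [1, -4]]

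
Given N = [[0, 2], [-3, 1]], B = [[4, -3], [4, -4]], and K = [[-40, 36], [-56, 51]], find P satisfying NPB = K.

P = N⁻¹KB⁻¹ (apply N⁻¹ on the left and B⁻¹ on the right).
N has determinant 6; N⁻¹ = [[1/6, -1/3], [1/2, 0]].
det B = -4; the adjugate gives B⁻¹ = [[1, -3/4], [1, -1]].
N⁻¹K = [[12, -11], [-20, 18]].
P = (N⁻¹K)B⁻¹ = [[1, 2], [-2, -3]].

P = [[1, 2], [-2, -3]]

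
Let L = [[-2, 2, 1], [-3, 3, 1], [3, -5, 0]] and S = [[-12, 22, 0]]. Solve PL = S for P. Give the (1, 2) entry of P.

Since L sits to the right of P, P = SL⁻¹.
L has determinant 2; L⁻¹ = [[5/2, -5/2, -1/2], [3/2, -3/2, -1/2], [3, -2, 0]].
P = SL⁻¹ = [[-12, 22, 0]] · [[5/2, -5/2, -1/2], [3/2, -3/2, -1/2], [3, -2, 0]] = [[3, -3, -5]].

-3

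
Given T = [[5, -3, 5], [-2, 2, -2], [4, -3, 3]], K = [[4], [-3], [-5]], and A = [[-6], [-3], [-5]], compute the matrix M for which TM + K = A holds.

TM = A − K = [[-10], [0], [0]].
Left-multiplying both sides by T⁻¹ gives M = T⁻¹(A − K).
det T = -4; the adjugate gives T⁻¹ = [[0, 3/2, 1], [1/2, 5/4, 0], [1/2, -3/4, -1]].
M = T⁻¹(A − K) = [[0], [-5], [-5]].

M = [[0], [-5], [-5]]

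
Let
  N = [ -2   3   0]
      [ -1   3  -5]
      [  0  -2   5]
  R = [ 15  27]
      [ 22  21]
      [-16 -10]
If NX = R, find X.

Left-multiplying both sides by N⁻¹ gives X = N⁻¹R.
det N = 5, so N⁻¹ = [[1, -3, -3], [1, -2, -2], [2/5, -4/5, -3/5]].
X = N⁻¹R = [[1, -3, -3], [1, -2, -2], [2/5, -4/5, -3/5]] · [[15, 27], [22, 21], [-16, -10]] = [[-3, -6], [3, 5], [-2, 0]].

X = [[-3, -6], [3, 5], [-2, 0]]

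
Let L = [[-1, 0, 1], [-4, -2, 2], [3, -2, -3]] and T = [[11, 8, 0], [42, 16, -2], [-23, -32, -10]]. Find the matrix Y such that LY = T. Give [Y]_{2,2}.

Since L multiplies Y on the left, Y = L⁻¹T.
det L = 4; the adjugate gives L⁻¹ = [[5/2, -1/2, 1/2], [-3/2, 0, -1/2], [7/2, -1/2, 1/2]].
Y = L⁻¹T = [[5/2, -1/2, 1/2], [-3/2, 0, -1/2], [7/2, -1/2, 1/2]] · [[11, 8, 0], [42, 16, -2], [-23, -32, -10]] = [[-5, -4, -4], [-5, 4, 5], [6, 4, -4]].

4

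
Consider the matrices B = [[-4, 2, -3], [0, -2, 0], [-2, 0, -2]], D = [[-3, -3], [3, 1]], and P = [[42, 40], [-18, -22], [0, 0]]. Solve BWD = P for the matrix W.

W = [[5, -3], [-4, -1], [-5, 3]]

Isolating W: multiply by B⁻¹ from the left and D⁻¹ from the right, so W = B⁻¹PD⁻¹.
B has determinant -4; B⁻¹ = [[-1, -1, 3/2], [0, -1/2, 0], [1, 1, -2]].
det D = 6, so D⁻¹ = [[1/6, 1/2], [-1/2, -1/2]].
B⁻¹P = [[-24, -18], [9, 11], [24, 18]].
W = (B⁻¹P)D⁻¹ = [[5, -3], [-4, -1], [-5, 3]].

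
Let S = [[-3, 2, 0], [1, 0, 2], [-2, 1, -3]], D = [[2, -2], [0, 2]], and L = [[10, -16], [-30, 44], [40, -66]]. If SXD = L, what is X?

X = [[-5, -1], [-5, -3], [-5, 4]]

X = S⁻¹LD⁻¹ (apply S⁻¹ on the left and D⁻¹ on the right).
det S = 4; the adjugate gives S⁻¹ = [[-1/2, 3/2, 1], [-1/4, 9/4, 3/2], [1/4, -1/4, -1/2]].
D has determinant 4; D⁻¹ = [[1/2, 1/2], [0, 1/2]].
S⁻¹L = [[-10, 8], [-10, 4], [-10, 18]].
X = (S⁻¹L)D⁻¹ = [[-5, -1], [-5, -3], [-5, 4]].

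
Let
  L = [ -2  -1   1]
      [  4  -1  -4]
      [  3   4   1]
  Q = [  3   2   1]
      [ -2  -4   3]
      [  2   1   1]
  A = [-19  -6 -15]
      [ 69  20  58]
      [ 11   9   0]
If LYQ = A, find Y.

Left-multiply by L⁻¹ and right-multiply by Q⁻¹: Y = L⁻¹AQ⁻¹.
L has determinant 5; L⁻¹ = [[3, 1, 1], [-16/5, -1, -4/5], [19/5, 1, 6/5]].
det Q = 1, so Q⁻¹ = [[-7, -1, 10], [8, 1, -11], [6, 1, -8]].
L⁻¹A = [[23, 11, 13], [-17, -8, -10], [10, 8, 1]].
Y = (L⁻¹A)Q⁻¹ = [[5, 1, 5], [-5, -1, -2], [0, -1, 4]].

Y = [[5, 1, 5], [-5, -1, -2], [0, -1, 4]]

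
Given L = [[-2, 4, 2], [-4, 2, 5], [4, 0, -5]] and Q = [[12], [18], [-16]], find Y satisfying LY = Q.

Y = [[-4], [1], [0]]

L is on the left of Y, so left-multiply by L⁻¹: Y = L⁻¹Q.
L has determinant 4; L⁻¹ = [[-5/2, 5, 4], [0, 1/2, 1/2], [-2, 4, 3]].
Y = L⁻¹Q = [[-5/2, 5, 4], [0, 1/2, 1/2], [-2, 4, 3]] · [[12], [18], [-16]] = [[-4], [1], [0]].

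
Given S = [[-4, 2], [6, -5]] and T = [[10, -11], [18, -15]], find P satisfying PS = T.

Since S sits to the right of P, P = TS⁻¹.
det S = 8; the adjugate gives S⁻¹ = [[-5/8, -1/4], [-3/4, -1/2]].
P = TS⁻¹ = [[10, -11], [18, -15]] · [[-5/8, -1/4], [-3/4, -1/2]] = [[2, 3], [0, 3]].

P = [[2, 3], [0, 3]]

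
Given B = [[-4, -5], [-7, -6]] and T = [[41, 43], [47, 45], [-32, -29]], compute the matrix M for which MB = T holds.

M = [[-5, -3], [-3, -5], [1, 4]]

B is on the right of M, so right-multiply by B⁻¹: M = TB⁻¹.
det B = -11; the adjugate gives B⁻¹ = [[6/11, -5/11], [-7/11, 4/11]].
M = TB⁻¹ = [[41, 43], [47, 45], [-32, -29]] · [[6/11, -5/11], [-7/11, 4/11]] = [[-5, -3], [-3, -5], [1, 4]].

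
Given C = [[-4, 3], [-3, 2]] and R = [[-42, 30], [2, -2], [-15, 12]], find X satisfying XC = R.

X = [[6, 6], [-2, 2], [6, -3]]

C is on the right of X, so right-multiply by C⁻¹: X = RC⁻¹.
C has determinant 1; C⁻¹ = [[2, -3], [3, -4]].
X = RC⁻¹ = [[-42, 30], [2, -2], [-15, 12]] · [[2, -3], [3, -4]] = [[6, 6], [-2, 2], [6, -3]].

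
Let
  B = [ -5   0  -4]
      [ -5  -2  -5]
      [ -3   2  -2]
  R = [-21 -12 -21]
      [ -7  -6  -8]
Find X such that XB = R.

Since B sits to the right of X, X = RB⁻¹.
B has determinant -6; B⁻¹ = [[-7/3, 4/3, 4/3], [-5/6, 1/3, 5/6], [8/3, -5/3, -5/3]].
X = RB⁻¹ = [[-21, -12, -21], [-7, -6, -8]] · [[-7/3, 4/3, 4/3], [-5/6, 1/3, 5/6], [8/3, -5/3, -5/3]] = [[3, 3, -3], [0, 2, -1]].

X = [[3, 3, -3], [0, 2, -1]]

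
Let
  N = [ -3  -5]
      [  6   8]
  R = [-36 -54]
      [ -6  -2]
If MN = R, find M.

M = [[6, -3], [-6, -4]]

N is on the right of M, so right-multiply by N⁻¹: M = RN⁻¹.
det N = 6; the adjugate gives N⁻¹ = [[4/3, 5/6], [-1, -1/2]].
M = RN⁻¹ = [[-36, -54], [-6, -2]] · [[4/3, 5/6], [-1, -1/2]] = [[6, -3], [-6, -4]].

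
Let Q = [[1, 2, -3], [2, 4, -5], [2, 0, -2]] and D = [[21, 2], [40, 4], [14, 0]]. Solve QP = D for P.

P = [[5, 0], [5, 1], [-2, 0]]

Q is on the left of P, so left-multiply by Q⁻¹: P = Q⁻¹D.
Q has determinant 4; Q⁻¹ = [[-2, 1, 1/2], [-3/2, 1, -1/4], [-2, 1, 0]].
P = Q⁻¹D = [[-2, 1, 1/2], [-3/2, 1, -1/4], [-2, 1, 0]] · [[21, 2], [40, 4], [14, 0]] = [[5, 0], [5, 1], [-2, 0]].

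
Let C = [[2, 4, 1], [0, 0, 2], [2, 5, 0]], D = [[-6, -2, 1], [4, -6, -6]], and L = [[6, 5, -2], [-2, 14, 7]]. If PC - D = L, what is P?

PC = L + D = [[0, 3, -1], [2, 8, 1]].
Right-multiplying both sides by C⁻¹ gives P = (L + D)C⁻¹.
det C = -4; the adjugate gives C⁻¹ = [[5/2, -5/4, -2], [-1, 1/2, 1], [0, 1/2, 0]].
P = (L + D)C⁻¹ = [[-3, 1, 3], [-3, 2, 4]].

P = [[-3, 1, 3], [-3, 2, 4]]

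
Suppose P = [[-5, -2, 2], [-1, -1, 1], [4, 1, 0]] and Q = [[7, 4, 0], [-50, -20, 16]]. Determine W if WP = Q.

W = [[3, -6, 4], [6, 4, -4]]

Since P sits to the right of W, W = QP⁻¹.
P has determinant 3; P⁻¹ = [[-1/3, 2/3, 0], [4/3, -8/3, 1], [1, -1, 1]].
W = QP⁻¹ = [[7, 4, 0], [-50, -20, 16]] · [[-1/3, 2/3, 0], [4/3, -8/3, 1], [1, -1, 1]] = [[3, -6, 4], [6, 4, -4]].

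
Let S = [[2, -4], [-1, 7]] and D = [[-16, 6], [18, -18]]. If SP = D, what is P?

S is on the left of P, so left-multiply by S⁻¹: P = S⁻¹D.
S has determinant 10; S⁻¹ = [[7/10, 2/5], [1/10, 1/5]].
P = S⁻¹D = [[7/10, 2/5], [1/10, 1/5]] · [[-16, 6], [18, -18]] = [[-4, -3], [2, -3]].

P = [[-4, -3], [2, -3]]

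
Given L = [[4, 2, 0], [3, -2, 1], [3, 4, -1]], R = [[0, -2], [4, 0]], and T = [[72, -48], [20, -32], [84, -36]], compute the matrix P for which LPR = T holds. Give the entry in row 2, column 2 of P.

1

P = L⁻¹TR⁻¹ (apply L⁻¹ on the left and R⁻¹ on the right).
det L = 4; the adjugate gives L⁻¹ = [[-1/2, 1/2, 1/2], [3/2, -1, -1], [9/2, -5/2, -7/2]].
det R = 8; the adjugate gives R⁻¹ = [[0, 1/4], [-1/2, 0]].
L⁻¹T = [[16, -10], [4, -4], [-20, -10]].
P = (L⁻¹T)R⁻¹ = [[5, 4], [2, 1], [5, -5]].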